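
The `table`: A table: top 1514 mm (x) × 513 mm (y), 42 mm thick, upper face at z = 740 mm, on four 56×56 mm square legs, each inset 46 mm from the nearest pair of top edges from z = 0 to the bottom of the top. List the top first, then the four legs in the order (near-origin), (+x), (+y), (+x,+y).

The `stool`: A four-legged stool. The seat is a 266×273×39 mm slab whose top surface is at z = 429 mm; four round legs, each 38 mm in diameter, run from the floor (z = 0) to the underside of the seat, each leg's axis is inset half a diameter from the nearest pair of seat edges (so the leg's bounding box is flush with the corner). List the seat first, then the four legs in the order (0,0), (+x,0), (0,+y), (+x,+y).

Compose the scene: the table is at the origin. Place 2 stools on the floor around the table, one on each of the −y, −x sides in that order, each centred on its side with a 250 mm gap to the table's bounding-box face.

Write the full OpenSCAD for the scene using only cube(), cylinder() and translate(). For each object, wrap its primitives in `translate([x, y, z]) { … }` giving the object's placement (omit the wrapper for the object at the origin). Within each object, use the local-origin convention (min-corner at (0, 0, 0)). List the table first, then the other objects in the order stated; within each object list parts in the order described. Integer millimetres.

translate([0, 0, 698]) cube([1514, 513, 42]);
translate([46, 46, 0]) cube([56, 56, 698]);
translate([1412, 46, 0]) cube([56, 56, 698]);
translate([46, 411, 0]) cube([56, 56, 698]);
translate([1412, 411, 0]) cube([56, 56, 698]);
translate([624, -523, 0]) {
  translate([0, 0, 390]) cube([266, 273, 39]);
  translate([19, 19, 0]) cylinder(h = 390, r = 19);
  translate([247, 19, 0]) cylinder(h = 390, r = 19);
  translate([19, 254, 0]) cylinder(h = 390, r = 19);
  translate([247, 254, 0]) cylinder(h = 390, r = 19);
}
translate([-516, 120, 0]) {
  translate([0, 0, 390]) cube([266, 273, 39]);
  translate([19, 19, 0]) cylinder(h = 390, r = 19);
  translate([247, 19, 0]) cylinder(h = 390, r = 19);
  translate([19, 254, 0]) cylinder(h = 390, r = 19);
  translate([247, 254, 0]) cylinder(h = 390, r = 19);
}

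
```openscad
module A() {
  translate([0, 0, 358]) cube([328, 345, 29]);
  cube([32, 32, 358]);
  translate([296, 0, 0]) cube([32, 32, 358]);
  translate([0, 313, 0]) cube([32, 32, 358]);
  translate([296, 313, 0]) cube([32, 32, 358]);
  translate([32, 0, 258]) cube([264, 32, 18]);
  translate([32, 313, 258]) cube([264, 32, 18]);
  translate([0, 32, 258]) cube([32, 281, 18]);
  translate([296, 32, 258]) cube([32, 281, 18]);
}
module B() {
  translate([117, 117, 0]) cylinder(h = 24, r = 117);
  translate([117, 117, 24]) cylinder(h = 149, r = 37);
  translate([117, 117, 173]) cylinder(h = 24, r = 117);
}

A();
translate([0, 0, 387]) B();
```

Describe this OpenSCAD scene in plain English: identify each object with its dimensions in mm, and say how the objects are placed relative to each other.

A is a four-legged stool. The seat is 328×345 mm, 29 mm thick, top at z = 387 mm. It stands on four square legs, each 32×32 mm in cross-section, from z = 0 to the seat underside, each flush with a corner of the seat. Four stretchers, 32 mm wide and 18 mm tall, connect adjacent legs with their undersides at z = 258 mm, each running between the inner faces of the legs it joins and aligned with the legs' outer faces on the other axis.

B is a spool: two coaxial disc flanges of radius 117 mm and thickness 24 mm, joined by a core cylinder of radius 37 mm and height 149 mm. The lower flange rests on z = 0 and the three cylinders share a vertical axis.

The spool is on top of the stool.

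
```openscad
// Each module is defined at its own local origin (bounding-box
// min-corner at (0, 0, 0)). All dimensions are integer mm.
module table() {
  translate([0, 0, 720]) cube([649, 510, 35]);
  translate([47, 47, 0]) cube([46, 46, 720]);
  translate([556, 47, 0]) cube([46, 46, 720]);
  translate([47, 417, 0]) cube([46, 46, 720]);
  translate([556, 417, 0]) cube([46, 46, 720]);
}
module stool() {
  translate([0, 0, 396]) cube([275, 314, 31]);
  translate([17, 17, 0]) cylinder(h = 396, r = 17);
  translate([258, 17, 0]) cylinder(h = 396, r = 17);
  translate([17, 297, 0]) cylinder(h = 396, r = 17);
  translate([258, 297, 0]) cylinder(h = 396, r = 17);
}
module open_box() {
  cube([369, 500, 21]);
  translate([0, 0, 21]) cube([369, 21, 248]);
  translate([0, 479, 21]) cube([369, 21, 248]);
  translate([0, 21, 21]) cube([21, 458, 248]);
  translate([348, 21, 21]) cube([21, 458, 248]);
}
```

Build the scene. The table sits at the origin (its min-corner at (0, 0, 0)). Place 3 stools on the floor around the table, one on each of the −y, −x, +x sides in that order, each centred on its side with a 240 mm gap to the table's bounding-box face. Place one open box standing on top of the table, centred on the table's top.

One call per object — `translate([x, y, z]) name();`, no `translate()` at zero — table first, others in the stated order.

table();
translate([187, -554, 0]) stool();
translate([-515, 98, 0]) stool();
translate([889, 98, 0]) stool();
translate([140, 5, 755]) open_box();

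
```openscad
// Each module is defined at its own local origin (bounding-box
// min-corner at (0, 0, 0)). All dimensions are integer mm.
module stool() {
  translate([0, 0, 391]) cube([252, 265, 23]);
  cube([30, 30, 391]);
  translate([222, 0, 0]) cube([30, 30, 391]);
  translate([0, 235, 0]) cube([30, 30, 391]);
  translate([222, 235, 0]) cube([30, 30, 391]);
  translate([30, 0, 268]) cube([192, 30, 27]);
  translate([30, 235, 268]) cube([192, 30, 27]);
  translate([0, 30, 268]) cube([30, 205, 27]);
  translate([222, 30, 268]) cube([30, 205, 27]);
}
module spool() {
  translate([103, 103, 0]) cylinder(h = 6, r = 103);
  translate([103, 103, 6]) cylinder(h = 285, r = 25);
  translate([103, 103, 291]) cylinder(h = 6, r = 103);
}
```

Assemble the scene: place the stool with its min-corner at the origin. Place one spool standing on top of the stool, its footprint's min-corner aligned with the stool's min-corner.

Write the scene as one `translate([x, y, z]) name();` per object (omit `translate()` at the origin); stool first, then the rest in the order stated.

stool();
translate([0, 0, 414]) spool();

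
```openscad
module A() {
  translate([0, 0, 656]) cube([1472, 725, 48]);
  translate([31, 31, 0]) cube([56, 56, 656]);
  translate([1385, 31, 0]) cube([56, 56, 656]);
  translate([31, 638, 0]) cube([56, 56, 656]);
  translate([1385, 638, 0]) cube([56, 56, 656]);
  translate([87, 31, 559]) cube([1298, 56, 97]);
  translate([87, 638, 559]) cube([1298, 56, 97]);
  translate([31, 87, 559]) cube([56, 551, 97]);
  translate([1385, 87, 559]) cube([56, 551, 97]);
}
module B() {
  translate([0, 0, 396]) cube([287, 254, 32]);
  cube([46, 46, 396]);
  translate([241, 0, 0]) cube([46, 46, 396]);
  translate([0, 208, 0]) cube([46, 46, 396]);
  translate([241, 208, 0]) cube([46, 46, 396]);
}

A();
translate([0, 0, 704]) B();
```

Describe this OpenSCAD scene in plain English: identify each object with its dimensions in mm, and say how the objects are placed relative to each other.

A is a rectangular dining table. The top is 1472×725×48 mm with its upper surface at z = 704 mm. It stands on four 56×56 mm square legs, each inset 31 mm from the nearest pair of top edges, running from the floor to the underside of the top. Four apron rails, 56 mm thick and 97 mm tall, run between adjacent legs with their top edges flush with the underside of the top and their outer faces flush with the legs' outer faces.

B is a four-legged stool. The seat is a 287×254×32 mm slab whose top surface is at z = 428 mm; four square legs, each 46×46 mm in cross-section, run from the floor (z = 0) to the underside of the seat, each flush with a corner of the seat.

The stool is on top of the table.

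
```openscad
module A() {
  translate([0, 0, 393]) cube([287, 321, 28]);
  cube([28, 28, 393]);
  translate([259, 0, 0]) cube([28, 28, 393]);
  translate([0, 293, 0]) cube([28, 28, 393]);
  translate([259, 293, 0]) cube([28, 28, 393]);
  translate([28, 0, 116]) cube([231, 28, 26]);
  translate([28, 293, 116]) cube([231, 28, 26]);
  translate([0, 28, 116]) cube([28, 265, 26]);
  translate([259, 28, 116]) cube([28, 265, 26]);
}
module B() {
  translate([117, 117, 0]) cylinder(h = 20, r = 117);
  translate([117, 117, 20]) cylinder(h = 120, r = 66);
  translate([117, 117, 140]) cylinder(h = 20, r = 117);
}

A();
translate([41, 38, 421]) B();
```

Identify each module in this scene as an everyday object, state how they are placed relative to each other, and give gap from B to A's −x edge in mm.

A is a stool. B is a spool. The spool is on top of the stool. The gap from the spool to the stool's −x edge is 41 mm.

The spool's min-x is at 41; the stool's min-x is 0; gap = 41 mm.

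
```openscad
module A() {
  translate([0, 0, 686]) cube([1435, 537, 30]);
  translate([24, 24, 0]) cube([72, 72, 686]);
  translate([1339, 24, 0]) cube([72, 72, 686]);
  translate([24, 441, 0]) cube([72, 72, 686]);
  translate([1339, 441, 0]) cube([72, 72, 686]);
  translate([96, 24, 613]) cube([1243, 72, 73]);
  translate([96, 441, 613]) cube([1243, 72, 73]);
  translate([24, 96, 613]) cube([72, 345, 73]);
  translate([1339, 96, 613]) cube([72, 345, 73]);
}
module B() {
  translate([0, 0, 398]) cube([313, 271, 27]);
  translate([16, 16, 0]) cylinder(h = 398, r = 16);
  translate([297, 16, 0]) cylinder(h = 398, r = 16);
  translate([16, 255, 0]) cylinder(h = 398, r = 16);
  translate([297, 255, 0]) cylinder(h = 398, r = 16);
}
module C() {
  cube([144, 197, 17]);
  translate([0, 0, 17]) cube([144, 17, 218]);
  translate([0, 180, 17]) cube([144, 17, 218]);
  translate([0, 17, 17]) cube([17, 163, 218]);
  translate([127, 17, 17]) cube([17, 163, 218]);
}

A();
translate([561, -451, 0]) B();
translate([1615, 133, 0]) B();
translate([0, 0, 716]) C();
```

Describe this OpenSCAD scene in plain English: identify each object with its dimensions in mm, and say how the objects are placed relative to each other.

A is a table: top 1435 mm (x) × 537 mm (y), 30 mm thick, upper face at z = 716 mm, on four 72×72 mm square legs, each inset 24 mm from the nearest pair of top edges, running from z = 0 to the bottom of the top. Four apron rails, 72 mm thick and 73 mm tall, run between adjacent legs with their top edges flush with the underside of the top and their outer faces flush with the legs' outer faces.

B is a four-legged stool. The seat is a 313×271×27 mm slab whose top surface is at z = 425 mm; four round legs, each 32 mm in diameter, run from the floor (z = 0) to the underside of the seat, each leg's axis is inset half a diameter from the nearest pair of seat edges (so the leg's bounding box is flush with the corner).

C is an open storage box with external size 144×197×235 mm and wall thickness 17 mm (the base is also 17 mm thick). The base covers the whole footprint; the four walls stand on the base, with the y-facing walls full-width and the x-facing walls fitting between their inner faces.

Two stools sit around the table at the −y, +x sides. The open box is on top of the table.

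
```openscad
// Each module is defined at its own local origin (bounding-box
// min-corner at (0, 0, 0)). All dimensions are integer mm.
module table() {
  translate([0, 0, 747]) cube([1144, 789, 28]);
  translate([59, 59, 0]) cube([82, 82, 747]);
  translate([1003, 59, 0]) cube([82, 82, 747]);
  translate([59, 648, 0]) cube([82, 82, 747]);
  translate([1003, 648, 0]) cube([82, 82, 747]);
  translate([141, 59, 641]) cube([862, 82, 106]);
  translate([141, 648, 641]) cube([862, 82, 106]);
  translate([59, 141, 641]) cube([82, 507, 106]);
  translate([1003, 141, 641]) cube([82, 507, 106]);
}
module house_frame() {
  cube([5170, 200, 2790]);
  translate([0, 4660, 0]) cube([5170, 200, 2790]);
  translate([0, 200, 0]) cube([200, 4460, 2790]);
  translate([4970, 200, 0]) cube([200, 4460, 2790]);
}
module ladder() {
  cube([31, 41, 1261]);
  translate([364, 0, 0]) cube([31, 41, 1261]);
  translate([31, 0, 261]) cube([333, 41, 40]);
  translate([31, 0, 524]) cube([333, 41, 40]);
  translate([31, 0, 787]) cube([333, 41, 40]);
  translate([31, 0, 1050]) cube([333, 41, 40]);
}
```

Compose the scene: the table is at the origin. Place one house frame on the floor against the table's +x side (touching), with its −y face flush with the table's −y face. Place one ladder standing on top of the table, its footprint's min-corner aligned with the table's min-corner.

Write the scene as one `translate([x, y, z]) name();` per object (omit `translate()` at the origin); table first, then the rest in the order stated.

table();
translate([1144, 0, 0]) house_frame();
translate([0, 0, 775]) ladder();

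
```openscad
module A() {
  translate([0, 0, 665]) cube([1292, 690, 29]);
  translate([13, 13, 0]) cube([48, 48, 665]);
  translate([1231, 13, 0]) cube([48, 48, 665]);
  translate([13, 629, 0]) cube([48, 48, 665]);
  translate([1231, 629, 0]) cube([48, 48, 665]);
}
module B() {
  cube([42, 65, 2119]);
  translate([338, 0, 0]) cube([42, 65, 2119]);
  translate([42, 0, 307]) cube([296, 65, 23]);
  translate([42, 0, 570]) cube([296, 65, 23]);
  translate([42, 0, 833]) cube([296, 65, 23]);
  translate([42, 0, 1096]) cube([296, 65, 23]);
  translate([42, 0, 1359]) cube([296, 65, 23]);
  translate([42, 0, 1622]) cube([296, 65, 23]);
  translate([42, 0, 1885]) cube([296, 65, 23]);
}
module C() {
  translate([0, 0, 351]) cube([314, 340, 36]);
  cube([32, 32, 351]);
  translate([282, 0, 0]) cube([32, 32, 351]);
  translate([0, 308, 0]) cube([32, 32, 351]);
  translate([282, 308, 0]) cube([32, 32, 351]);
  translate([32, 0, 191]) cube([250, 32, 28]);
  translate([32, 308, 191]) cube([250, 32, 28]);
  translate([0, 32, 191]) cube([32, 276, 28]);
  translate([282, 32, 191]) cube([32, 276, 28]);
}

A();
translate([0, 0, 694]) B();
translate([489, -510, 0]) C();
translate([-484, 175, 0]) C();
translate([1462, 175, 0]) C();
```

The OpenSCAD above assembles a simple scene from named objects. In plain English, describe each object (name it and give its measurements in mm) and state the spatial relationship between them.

A is a table: top 1292 mm (x) × 690 mm (y), 29 mm thick, upper face at z = 694 mm, on four 48×48 mm square legs, each inset 13 mm from the nearest pair of top edges, running from z = 0 to the bottom of the top.

B is a straight ladder. Two 42×65 mm vertical rails, 2119 mm tall, stand 380 mm apart (outside-to-outside) with their front faces coplanar on the −y side. 7 rungs, each 65 mm deep and 23 mm tall, span between the inner faces of the rails, front faces flush with the rails. The lowest rung's underside is at z = 307 mm and rungs are spaced 263 mm apart (underside to underside).

C is a simple wooden stool: a rectangular seat 314 mm (x) by 340 mm (y), 36 mm thick, top face at z = 387 mm, on four square legs, each 32×32 mm in cross-section. The legs rest on z = 0, each flush with a corner of the seat. Four stretchers, 32 mm wide and 28 mm tall, connect adjacent legs with their undersides at z = 191 mm, each running between the inner faces of the legs it joins and aligned with the legs' outer faces on the other axis.

The ladder is on top of the table. Three stools sit around the table at the −y, −x, +x sides.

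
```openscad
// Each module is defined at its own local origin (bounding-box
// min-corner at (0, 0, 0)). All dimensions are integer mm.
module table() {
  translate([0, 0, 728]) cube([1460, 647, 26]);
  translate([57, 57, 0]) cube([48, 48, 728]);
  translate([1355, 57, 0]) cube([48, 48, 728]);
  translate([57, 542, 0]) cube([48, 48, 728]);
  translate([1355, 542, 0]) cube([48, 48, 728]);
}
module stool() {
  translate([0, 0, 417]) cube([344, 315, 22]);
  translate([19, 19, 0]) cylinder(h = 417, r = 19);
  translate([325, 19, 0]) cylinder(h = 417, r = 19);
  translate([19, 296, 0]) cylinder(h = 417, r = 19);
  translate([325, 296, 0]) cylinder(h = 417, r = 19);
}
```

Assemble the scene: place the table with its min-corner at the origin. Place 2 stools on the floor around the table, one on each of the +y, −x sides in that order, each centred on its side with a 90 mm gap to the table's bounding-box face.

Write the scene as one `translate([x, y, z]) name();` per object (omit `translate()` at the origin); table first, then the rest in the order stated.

table();
translate([558, 737, 0]) stool();
translate([-434, 166, 0]) stool();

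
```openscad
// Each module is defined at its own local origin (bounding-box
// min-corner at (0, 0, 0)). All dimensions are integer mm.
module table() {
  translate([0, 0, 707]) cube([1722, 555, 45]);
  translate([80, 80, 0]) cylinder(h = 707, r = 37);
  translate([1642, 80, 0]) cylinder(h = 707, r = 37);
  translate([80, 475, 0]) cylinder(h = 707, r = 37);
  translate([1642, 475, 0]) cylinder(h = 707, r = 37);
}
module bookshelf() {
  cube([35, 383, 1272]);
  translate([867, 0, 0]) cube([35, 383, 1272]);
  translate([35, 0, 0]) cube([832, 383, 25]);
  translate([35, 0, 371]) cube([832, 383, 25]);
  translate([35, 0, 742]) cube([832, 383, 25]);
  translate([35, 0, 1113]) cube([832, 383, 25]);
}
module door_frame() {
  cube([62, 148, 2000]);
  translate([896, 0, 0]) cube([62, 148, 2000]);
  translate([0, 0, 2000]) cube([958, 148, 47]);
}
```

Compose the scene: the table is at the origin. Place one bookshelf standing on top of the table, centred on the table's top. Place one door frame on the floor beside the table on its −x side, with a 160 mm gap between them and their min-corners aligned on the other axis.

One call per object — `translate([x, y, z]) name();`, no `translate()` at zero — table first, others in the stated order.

table();
translate([410, 86, 752]) bookshelf();
translate([-1118, 0, 0]) door_frame();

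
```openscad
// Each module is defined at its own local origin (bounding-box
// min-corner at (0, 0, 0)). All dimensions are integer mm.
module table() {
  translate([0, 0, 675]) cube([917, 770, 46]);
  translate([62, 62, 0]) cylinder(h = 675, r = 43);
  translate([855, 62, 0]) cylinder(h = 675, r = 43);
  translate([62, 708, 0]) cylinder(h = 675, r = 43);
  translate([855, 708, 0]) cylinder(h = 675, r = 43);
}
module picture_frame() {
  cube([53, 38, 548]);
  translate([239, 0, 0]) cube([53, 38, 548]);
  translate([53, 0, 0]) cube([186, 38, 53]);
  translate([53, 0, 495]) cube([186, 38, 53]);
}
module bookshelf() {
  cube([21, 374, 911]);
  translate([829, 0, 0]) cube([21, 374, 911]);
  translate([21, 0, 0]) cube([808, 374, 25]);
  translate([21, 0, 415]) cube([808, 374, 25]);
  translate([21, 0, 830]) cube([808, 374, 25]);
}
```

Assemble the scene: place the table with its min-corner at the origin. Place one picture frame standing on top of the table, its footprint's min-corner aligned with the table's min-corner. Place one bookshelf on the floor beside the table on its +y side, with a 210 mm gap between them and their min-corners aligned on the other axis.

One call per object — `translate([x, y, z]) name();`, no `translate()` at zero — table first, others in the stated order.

table();
translate([0, 0, 721]) picture_frame();
translate([0, 980, 0]) bookshelf();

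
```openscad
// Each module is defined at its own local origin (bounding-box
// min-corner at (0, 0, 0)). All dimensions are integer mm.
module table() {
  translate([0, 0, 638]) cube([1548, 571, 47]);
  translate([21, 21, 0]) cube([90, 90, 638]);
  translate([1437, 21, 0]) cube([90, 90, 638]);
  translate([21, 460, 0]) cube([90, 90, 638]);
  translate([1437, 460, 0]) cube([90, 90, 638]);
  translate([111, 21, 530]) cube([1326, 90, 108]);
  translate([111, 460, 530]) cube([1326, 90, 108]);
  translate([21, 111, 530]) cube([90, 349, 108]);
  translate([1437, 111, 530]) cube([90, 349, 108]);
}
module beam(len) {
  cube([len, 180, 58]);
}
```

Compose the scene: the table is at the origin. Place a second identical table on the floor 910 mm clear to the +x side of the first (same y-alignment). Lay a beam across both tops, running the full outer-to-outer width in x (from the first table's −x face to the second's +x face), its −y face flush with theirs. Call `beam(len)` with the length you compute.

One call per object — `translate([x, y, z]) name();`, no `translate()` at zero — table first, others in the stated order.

table();
translate([2458, 0, 0]) table();
translate([0, 0, 685]) beam(4006);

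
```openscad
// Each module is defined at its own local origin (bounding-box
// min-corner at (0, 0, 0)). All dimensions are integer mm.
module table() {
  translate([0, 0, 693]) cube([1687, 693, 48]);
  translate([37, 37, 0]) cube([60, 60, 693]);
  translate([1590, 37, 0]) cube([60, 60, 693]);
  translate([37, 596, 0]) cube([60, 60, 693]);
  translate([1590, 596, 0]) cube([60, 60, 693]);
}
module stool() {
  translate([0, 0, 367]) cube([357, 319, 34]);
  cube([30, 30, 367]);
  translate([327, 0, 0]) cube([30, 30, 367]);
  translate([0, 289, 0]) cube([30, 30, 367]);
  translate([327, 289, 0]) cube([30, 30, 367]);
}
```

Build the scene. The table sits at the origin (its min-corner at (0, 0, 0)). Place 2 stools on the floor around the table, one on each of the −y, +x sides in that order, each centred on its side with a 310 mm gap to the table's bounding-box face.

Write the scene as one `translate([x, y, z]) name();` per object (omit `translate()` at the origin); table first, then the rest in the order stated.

table();
translate([665, -629, 0]) stool();
translate([1997, 187, 0]) stool();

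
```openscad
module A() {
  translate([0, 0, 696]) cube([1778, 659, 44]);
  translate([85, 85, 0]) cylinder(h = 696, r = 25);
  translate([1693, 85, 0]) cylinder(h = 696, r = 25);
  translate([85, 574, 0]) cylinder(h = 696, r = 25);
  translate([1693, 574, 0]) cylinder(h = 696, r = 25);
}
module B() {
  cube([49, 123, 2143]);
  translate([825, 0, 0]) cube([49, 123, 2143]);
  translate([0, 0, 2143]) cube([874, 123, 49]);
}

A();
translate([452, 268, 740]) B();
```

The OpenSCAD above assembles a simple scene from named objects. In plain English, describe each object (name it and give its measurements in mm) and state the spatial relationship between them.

A is a rectangular dining table. The top is 1778×659×44 mm with its upper surface at z = 740 mm. It stands on four round legs of 50 mm diameter, each leg's bounding box inset 60 mm from the nearest pair of top edges, running from the floor to the underside of the top.

B is a door frame. The clear opening is 776 mm wide and 2143 mm high. Two 49 mm wide jambs, 123 mm deep, stand either side of the opening from the floor to the top of the opening. A 49 mm thick head sits across the top of both jambs, spanning the full outside width of the frame.

The door frame is on top of the table, centred.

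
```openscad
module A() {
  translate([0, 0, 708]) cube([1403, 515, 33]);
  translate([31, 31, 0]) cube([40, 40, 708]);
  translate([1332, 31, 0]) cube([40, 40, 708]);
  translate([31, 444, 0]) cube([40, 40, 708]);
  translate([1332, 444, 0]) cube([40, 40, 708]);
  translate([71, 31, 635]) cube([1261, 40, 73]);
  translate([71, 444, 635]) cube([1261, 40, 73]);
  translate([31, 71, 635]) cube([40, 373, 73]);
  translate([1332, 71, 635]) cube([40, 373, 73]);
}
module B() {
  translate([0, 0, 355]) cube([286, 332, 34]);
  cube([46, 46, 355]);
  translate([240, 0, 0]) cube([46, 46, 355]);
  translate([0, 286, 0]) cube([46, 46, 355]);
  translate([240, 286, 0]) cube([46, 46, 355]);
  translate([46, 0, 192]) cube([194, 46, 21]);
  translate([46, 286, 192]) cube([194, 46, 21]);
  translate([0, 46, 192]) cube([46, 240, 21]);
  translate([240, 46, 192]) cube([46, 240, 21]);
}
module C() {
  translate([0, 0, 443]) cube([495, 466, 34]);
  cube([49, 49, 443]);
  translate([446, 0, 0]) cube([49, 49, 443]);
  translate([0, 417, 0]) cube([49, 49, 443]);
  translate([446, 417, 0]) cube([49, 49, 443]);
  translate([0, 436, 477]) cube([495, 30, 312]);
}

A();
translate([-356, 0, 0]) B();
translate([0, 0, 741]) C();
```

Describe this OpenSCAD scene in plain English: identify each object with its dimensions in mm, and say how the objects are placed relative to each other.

A is a table: top 1403 mm (x) × 515 mm (y), 33 mm thick, upper face at z = 741 mm, on four 40×40 mm square legs, each inset 31 mm from the nearest pair of top edges, running from z = 0 to the bottom of the top. Four apron rails, 40 mm thick and 73 mm tall, run between adjacent legs with their top edges flush with the underside of the top and their outer faces flush with the legs' outer faces.

B is a four-legged stool. The seat is a 286×332×34 mm slab whose top surface is at z = 389 mm; four square legs, each 46×46 mm in cross-section, run from the floor (z = 0) to the underside of the seat, each flush with a corner of the seat. Four stretchers, 46 mm wide and 21 mm tall, connect adjacent legs with their undersides at z = 192 mm, each running between the inner faces of the legs it joins and aligned with the legs' outer faces on the other axis.

C is a chair. The seat is a 495×466×34 mm slab with its top at z = 477 mm, on four 49×49 mm corner legs (flush with the seat edges, standing on z = 0). A flat backrest 30 mm thick, 312 mm tall, spans the full seat width and rises from the seat top along its +y edge, rear face flush with the rear of the seat.

The stool is on the floor beside the table on its −x side. The chair is on top of the table.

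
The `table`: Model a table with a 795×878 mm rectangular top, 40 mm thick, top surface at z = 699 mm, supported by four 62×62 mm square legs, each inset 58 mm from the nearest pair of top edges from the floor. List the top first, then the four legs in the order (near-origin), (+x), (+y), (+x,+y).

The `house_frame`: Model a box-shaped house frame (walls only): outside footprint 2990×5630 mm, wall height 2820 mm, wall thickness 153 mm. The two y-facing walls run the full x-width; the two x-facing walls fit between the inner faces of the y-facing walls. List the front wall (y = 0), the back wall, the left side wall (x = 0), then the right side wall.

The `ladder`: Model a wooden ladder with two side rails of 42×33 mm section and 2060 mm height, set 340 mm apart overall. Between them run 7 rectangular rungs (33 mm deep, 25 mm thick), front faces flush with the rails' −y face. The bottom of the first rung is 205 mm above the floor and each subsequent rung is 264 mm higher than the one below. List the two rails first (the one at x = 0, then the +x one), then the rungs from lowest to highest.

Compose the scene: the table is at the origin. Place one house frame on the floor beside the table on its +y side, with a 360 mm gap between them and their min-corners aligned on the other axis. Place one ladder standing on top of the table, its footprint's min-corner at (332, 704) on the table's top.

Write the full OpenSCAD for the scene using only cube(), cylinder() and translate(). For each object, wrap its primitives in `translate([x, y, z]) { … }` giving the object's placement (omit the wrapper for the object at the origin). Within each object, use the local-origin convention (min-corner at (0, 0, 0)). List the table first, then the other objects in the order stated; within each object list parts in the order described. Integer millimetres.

translate([0, 0, 659]) cube([795, 878, 40]);
translate([58, 58, 0]) cube([62, 62, 659]);
translate([675, 58, 0]) cube([62, 62, 659]);
translate([58, 758, 0]) cube([62, 62, 659]);
translate([675, 758, 0]) cube([62, 62, 659]);
translate([0, 1238, 0]) {
  cube([2990, 153, 2820]);
  translate([0, 5477, 0]) cube([2990, 153, 2820]);
  translate([0, 153, 0]) cube([153, 5324, 2820]);
  translate([2837, 153, 0]) cube([153, 5324, 2820]);
}
translate([332, 704, 699]) {
  cube([42, 33, 2060]);
  translate([298, 0, 0]) cube([42, 33, 2060]);
  translate([42, 0, 205]) cube([256, 33, 25]);
  translate([42, 0, 469]) cube([256, 33, 25]);
  translate([42, 0, 733]) cube([256, 33, 25]);
  translate([42, 0, 997]) cube([256, 33, 25]);
  translate([42, 0, 1261]) cube([256, 33, 25]);
  translate([42, 0, 1525]) cube([256, 33, 25]);
  translate([42, 0, 1789]) cube([256, 33, 25]);
}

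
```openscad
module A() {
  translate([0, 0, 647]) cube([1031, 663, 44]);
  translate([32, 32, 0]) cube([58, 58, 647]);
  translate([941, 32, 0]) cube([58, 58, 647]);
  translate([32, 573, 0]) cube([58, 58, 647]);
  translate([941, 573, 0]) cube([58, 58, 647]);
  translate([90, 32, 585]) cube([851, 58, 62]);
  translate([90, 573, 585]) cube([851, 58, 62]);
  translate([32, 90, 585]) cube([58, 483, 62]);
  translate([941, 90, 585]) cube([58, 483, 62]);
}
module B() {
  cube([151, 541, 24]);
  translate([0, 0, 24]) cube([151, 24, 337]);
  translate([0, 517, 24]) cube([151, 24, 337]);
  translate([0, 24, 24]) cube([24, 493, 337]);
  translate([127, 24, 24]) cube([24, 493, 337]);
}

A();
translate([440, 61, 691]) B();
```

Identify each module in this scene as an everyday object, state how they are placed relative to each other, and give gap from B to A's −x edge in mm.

A is a table. B is an open box. The open box is on top of the table, centred. The gap from the open box to the table's −x edge is 440 mm.

The open box's min-x is at 440; the table's min-x is 0; gap = 440 mm.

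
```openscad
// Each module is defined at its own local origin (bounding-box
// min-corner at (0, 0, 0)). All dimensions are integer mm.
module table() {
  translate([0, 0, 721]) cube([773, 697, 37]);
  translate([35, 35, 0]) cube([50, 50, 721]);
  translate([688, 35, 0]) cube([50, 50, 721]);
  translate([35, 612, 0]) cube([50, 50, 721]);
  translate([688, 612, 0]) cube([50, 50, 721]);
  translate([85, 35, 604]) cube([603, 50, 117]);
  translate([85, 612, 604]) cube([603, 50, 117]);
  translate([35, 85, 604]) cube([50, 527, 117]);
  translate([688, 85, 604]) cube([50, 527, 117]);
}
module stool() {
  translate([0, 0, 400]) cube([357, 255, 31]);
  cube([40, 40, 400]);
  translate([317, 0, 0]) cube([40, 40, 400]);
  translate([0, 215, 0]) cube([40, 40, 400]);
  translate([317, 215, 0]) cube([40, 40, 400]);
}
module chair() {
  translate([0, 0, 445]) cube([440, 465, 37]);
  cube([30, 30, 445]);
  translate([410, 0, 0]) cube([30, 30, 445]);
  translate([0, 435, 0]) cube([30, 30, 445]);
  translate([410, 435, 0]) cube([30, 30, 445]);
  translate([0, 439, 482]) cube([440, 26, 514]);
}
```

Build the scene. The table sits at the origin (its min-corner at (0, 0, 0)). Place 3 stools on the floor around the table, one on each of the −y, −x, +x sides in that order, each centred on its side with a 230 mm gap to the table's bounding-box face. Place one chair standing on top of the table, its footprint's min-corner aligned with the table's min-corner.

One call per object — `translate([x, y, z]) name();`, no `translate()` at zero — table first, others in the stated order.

table();
translate([208, -485, 0]) stool();
translate([-587, 221, 0]) stool();
translate([1003, 221, 0]) stool();
translate([0, 0, 758]) chair();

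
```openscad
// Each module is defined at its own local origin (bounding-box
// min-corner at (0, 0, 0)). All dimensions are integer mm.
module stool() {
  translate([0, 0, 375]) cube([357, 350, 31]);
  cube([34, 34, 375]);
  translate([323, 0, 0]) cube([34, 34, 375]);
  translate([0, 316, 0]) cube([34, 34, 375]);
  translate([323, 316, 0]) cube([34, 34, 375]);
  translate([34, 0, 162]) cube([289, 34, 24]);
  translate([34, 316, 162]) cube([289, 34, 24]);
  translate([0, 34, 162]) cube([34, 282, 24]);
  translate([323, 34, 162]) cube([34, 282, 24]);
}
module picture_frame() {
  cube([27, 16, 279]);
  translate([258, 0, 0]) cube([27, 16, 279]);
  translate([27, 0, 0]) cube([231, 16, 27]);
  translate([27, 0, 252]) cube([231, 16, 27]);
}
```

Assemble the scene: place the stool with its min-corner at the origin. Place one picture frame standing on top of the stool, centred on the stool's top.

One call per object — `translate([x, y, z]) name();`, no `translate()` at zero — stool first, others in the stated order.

stool();
translate([36, 167, 406]) picture_frame();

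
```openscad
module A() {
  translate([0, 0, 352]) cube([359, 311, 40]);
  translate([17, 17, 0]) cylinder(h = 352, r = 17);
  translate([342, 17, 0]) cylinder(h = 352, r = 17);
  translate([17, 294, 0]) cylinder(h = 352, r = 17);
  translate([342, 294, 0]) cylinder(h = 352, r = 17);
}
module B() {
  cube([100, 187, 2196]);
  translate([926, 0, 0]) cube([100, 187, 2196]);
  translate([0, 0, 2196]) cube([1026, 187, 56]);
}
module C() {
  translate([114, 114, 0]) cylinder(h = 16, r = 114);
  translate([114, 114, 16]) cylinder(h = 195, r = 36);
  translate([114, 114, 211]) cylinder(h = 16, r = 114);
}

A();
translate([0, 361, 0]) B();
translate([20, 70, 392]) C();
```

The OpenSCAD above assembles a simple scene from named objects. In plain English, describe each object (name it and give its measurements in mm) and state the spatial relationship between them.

A is a four-legged stool. The seat is a 359×311×40 mm slab whose top surface is at z = 392 mm; four round legs, each 34 mm in diameter, run from the floor (z = 0) to the underside of the seat, each leg's axis is inset half a diameter from the nearest pair of seat edges (so the leg's bounding box is flush with the corner).

B is a door frame. The clear opening is 826 mm wide and 2196 mm high. Two 100 mm wide jambs, 187 mm deep, stand either side of the opening from the floor to the top of the opening. A 56 mm thick head sits across the top of both jambs, spanning the full outside width of the frame.

C is a spool: two coaxial disc flanges of radius 114 mm and thickness 16 mm, joined by a core cylinder of radius 36 mm and height 195 mm. The lower flange rests on z = 0 and the three cylinders share a vertical axis.

The door frame is on the floor beside the stool on its +y side. The spool is on top of the stool.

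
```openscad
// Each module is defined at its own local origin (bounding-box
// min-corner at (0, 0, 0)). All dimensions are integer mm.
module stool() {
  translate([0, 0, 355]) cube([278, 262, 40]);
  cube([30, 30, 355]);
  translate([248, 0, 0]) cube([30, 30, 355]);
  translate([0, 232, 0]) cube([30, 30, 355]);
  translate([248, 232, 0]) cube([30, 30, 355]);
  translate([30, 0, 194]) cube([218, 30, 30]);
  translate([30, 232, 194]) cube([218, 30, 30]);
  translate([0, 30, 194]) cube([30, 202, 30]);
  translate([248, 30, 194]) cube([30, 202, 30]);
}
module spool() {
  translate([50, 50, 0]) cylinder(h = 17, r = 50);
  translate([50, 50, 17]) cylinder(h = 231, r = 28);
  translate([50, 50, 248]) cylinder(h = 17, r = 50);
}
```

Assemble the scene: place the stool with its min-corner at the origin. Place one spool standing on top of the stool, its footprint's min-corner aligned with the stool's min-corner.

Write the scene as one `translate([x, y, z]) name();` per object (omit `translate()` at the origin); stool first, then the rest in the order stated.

stool();
translate([0, 0, 395]) spool();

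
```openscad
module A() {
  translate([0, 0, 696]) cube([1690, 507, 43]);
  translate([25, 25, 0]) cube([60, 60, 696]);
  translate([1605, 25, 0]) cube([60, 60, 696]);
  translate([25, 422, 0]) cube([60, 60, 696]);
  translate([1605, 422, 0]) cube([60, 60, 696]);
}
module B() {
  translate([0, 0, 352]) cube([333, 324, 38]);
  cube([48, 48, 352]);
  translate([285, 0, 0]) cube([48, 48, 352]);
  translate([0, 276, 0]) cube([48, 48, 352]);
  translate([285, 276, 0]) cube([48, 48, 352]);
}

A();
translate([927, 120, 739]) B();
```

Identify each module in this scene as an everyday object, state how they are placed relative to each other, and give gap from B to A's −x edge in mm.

A is a table. B is a stool. The stool is on top of the table. The gap from the stool to the table's −x edge is 927 mm.

The stool's min-x is at 927; the table's min-x is 0; gap = 927 mm.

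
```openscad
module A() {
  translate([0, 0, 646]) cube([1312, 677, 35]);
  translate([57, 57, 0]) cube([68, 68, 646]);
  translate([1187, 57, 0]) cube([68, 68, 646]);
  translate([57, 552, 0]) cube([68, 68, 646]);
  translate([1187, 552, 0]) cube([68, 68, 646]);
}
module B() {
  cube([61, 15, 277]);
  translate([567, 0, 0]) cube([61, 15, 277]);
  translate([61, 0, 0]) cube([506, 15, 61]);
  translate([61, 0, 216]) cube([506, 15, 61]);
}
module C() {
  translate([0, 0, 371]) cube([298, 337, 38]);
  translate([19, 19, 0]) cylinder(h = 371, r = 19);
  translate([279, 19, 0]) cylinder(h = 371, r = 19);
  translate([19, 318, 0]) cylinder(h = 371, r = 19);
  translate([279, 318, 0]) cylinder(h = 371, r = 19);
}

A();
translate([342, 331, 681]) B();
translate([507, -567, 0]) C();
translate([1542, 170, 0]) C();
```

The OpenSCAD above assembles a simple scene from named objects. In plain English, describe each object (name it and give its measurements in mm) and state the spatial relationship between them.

A is a table: top 1312 mm (x) × 677 mm (y), 35 mm thick, upper face at z = 681 mm, on four 68×68 mm square legs, each inset 57 mm from the nearest pair of top edges, running from z = 0 to the bottom of the top.

B is a picture frame with a 506×155 mm rectangular opening (x by z) and a uniform 61 mm border on every side. Frame depth is 15 mm along y. It is built from two vertical stiles running the full outside height and two horizontal rails spanning the gap between the stiles.

C is a simple wooden stool: a rectangular seat 298 mm (x) by 337 mm (y), 38 mm thick, top face at z = 409 mm, on four round legs, each 38 mm in diameter. The legs rest on z = 0, each leg's axis is inset half a diameter from the nearest pair of seat edges (so the leg's bounding box is flush with the corner).

The picture frame is on top of the table, centred. Two stools sit around the table at the −y, +x sides.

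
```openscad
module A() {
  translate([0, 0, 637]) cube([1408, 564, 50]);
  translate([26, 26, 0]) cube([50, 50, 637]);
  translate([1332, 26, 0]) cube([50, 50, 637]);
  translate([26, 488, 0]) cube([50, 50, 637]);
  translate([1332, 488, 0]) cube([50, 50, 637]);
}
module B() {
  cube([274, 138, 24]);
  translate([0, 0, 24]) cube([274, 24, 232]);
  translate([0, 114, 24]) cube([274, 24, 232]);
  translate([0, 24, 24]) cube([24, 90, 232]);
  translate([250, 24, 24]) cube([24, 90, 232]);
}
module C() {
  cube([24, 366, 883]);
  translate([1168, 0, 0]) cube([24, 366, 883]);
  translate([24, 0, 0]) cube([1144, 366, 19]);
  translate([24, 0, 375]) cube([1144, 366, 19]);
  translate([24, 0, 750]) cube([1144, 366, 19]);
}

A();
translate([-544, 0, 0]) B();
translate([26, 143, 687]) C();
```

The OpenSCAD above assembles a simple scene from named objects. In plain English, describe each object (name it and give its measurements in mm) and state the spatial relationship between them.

A is a rectangular dining table. The top is 1408×564×50 mm with its upper surface at z = 687 mm. It stands on four 50×50 mm square legs, each inset 26 mm from the nearest pair of top edges, running from the floor to the underside of the top.

B is an open-topped rectangular box: outside dimensions 274×138×256 mm, with a uniform wall and base thickness of 24 mm. The base is a full 274×138 slab on the floor; four walls sit on top of the base. The front and back walls (the −y and +y sides) span the full width; the two side walls fit between them.

C is a bookshelf 1192 mm wide overall, 366 mm deep and 883 mm tall. The two sides are 24 mm thick vertical panels. 3 horizontal shelves of 19 mm thickness span between the inner faces of the sides; the lowest shelf sits on the floor and shelves are stacked with a clear vertical gap of 356 mm between each pair.

The open box is on the floor beside the table on its −x side. The bookshelf is on top of the table.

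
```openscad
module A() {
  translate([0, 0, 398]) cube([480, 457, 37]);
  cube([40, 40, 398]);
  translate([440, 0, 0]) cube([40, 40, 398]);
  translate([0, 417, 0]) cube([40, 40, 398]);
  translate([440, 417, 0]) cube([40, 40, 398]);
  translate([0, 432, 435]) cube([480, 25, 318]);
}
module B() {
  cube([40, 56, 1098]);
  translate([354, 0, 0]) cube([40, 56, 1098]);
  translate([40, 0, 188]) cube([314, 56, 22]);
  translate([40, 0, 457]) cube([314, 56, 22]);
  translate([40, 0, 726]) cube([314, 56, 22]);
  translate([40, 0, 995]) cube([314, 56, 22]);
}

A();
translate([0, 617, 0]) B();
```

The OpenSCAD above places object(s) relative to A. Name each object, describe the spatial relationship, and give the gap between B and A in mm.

The ladder's nearest face is 160 mm from the chair's +y face.

A is a chair. B is a ladder. The ladder is on the floor beside the chair on its +y side. The gap between the ladder and the chair is 160 mm.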